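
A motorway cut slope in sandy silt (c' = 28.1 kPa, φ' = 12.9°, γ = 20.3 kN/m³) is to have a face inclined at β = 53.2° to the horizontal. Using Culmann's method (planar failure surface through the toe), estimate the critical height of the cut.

H_c = 18.21 m

Culmann's analysis gives the critical failure plane at α_cr = (β + φ')/2 = (53.2 + 12.9)/2 = 33.1°, and the critical height
H_c = (4c'/γ) · sinβ cosφ' / [1 − cos(β − φ')]
    = (4·28.1/20.3) · sin53.2°·cos12.9° / [1 − cos(40.3°)]
    = 5.537 · 0.8007·0.9748 / [1 − 0.7627]
    = 5.537 · 0.7805 / 0.2373
    = 18.21 m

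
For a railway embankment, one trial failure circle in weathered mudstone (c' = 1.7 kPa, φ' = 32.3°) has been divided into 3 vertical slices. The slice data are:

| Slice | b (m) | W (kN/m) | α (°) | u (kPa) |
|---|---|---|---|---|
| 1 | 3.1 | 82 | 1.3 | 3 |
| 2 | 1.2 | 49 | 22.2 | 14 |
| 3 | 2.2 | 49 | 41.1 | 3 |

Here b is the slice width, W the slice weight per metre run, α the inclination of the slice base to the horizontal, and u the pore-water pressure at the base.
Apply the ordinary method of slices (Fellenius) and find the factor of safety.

Ordinary method of slices: FS = Σ[c'·Δl_i + (W_i cosα_i − u_i·Δl_i)·tanφ'] / Σ W_i sinα_i, with Δl_i = b_i / cosα_i.
Slice 1: Δl = 3.1/cos1.3° = 3.101 m; N'_1 = 82·cos1.3° − 3·3.101 = 72.7; c'Δl = 5.27; W sinα = 1.9
Slice 2: Δl = 1.2/cos22.2° = 1.296 m; N'_2 = 49·cos22.2° − 14·1.296 = 27.2; c'Δl = 2.20; W sinα = 18.5
Slice 3: Δl = 2.2/cos41.1° = 2.919 m; N'_3 = 49·cos41.1° − 3·2.919 = 28.2; c'Δl = 4.96; W sinα = 32.2
Σc'Δl = 12.4 kN/m; ΣN' = 128.1 kN/m; ΣW sinα = 52.6 kN/m
Resisting = 12.4 + 128.1·tan32.3° = 12.4 + 81.0 = 93.4 kN/m
FS = 93.4 / 52.6 = 1.776

FS = 1.78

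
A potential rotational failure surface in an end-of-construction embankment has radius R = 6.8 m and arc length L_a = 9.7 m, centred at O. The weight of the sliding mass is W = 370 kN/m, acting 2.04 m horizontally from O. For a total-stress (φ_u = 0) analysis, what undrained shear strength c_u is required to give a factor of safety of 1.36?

FS = c_u·L_a·R / (W·d), so c_u = FS·W·d / (L_a·R).
c_u = 1.36·370·2.04 / (9.70·6.8) = 1026.5 / 65.96 = 15.56 kPa

c_u = 15.6 kPa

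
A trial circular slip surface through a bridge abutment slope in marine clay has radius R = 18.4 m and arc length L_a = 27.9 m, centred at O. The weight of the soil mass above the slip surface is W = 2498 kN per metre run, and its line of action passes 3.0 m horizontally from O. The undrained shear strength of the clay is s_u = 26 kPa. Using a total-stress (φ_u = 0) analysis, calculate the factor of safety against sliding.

FS = 1.78

Taking moments about the centre O, the resisting moment is provided by the undrained shear strength acting along the arc:
M_R = s_u·L_a·R = 26·27.90·18.4 = 13347.4 kN·m/m
M_D = W·d = 2498·3.0 = 7494.0 kN·m/m
FS = M_R / M_D = 13347.4 / 7494.0 = 1.781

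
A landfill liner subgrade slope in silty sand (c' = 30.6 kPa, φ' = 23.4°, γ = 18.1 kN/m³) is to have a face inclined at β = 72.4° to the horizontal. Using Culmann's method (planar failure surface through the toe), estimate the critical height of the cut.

H_c = 17.20 m

Culmann's analysis gives the critical failure plane at α_cr = (β + φ')/2 = (72.4 + 23.4)/2 = 47.9°, and the critical height
H_c = (4c'/γ) · sinβ cosφ' / [1 − cos(β − φ')]
    = (4·30.6/18.1) · sin72.4°·cos23.4° / [1 − cos(49.0°)]
    = 6.762 · 0.9532·0.9178 / [1 − 0.6561]
    = 6.762 · 0.8748 / 0.3439
    = 17.20 m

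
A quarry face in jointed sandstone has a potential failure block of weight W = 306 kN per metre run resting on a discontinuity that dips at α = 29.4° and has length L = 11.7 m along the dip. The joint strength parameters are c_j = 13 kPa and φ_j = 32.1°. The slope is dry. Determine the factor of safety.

Resolving the block weight along and normal to the plane and applying the Mohr–Coulomb strength on the joint:
N' = W cosα = 306·cos29.4° = 266.6 kN/m
Driving force T = W sinα = 306·sin29.4° = 150.2 kN/m
Resisting force R = c_j·L + N'·tanφ_j = 13·11.7 + 266.6·tan32.1° = 152.1 + 167.2 = 319.3 kN/m
FS = R / T = 319.3 / 150.2 = 2.126

FS = 2.13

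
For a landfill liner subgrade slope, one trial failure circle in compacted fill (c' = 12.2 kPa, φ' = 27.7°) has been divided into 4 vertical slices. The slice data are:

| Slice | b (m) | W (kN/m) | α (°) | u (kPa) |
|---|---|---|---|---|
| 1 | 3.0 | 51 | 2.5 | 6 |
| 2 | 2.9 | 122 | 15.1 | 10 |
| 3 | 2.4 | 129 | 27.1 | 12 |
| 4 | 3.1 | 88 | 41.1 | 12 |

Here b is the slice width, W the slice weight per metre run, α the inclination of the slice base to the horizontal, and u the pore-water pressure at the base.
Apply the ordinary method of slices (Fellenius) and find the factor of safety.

Ordinary method of slices: FS = Σ[c'·Δl_i + (W_i cosα_i − u_i·Δl_i)·tanφ'] / Σ W_i sinα_i, with Δl_i = b_i / cosα_i.
Slice 1: Δl = 3.0/cos2.5° = 3.003 m; N'_1 = 51·cos2.5° − 6·3.003 = 32.9; c'Δl = 36.63; W sinα = 2.2
Slice 2: Δl = 2.9/cos15.1° = 3.004 m; N'_2 = 122·cos15.1° − 10·3.004 = 87.8; c'Δl = 36.65; W sinα = 31.8
Slice 3: Δl = 2.4/cos27.1° = 2.696 m; N'_3 = 129·cos27.1° − 12·2.696 = 82.5; c'Δl = 32.89; W sinα = 58.8
Slice 4: Δl = 3.1/cos41.1° = 4.114 m; N'_4 = 88·cos41.1° − 12·4.114 = 16.9; c'Δl = 50.19; W sinα = 57.8
Σc'Δl = 156.4 kN/m; ΣN' = 220.1 kN/m; ΣW sinα = 150.6 kN/m
Resisting = 156.4 + 220.1·tan27.7° = 156.4 + 115.6 = 271.9 kN/m
FS = 271.9 / 150.6 = 1.805

FS = 1.81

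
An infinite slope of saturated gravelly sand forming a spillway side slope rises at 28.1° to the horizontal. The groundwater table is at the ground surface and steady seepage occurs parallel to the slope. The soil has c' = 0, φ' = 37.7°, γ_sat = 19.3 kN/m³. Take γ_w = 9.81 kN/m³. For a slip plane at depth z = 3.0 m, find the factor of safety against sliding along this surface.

FS = 0.71

With seepage parallel to the slope and the water table at the surface, the effective normal stress on the slip plane uses the buoyant unit weight γ' = γ_sat − γ_w while the driving shear stress uses γ_sat:
FS = [c' + γ' z cos²β tanφ'] / [γ_sat z sinβ cosβ]
(For c' = 0 this reduces to FS = (γ'/γ_sat)·tanφ'/tanβ.)
γ' = 19.3 − 9.81 = 9.49 kN/m³
Numerator = 0.0 + 9.49·3.0·cos²28.1°·tan37.7° = 0.0 + 9.49·3.0·0.7781·0.7729 = 17.122 kPa
Denominator = 19.3·3.0·sin28.1°·cos28.1° = 19.3·3.0·0.4710·0.8821 = 24.057 kPa
FS = 17.122 / 24.057 = 0.712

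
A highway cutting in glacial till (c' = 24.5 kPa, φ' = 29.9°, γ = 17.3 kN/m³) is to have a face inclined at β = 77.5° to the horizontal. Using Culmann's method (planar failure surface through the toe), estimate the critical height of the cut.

H_c = 14.72 m

Culmann's analysis gives the critical failure plane at α_cr = (β + φ')/2 = (77.5 + 29.9)/2 = 53.7°, and the critical height
H_c = (4c'/γ) · sinβ cosφ' / [1 − cos(β − φ')]
    = (4·24.5/17.3) · sin77.5°·cos29.9° / [1 − cos(47.6°)]
    = 5.665 · 0.9763·0.8669 / [1 − 0.6743]
    = 5.665 · 0.8463 / 0.3257
    = 14.72 m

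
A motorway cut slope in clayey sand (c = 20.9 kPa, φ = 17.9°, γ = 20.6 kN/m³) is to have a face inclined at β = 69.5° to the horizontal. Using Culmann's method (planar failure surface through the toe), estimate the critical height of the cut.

H_c = 9.55 m

Culmann's analysis gives the critical failure plane at α_cr = (β + φ)/2 = (69.5 + 17.9)/2 = 43.7°, and the critical height
H_c = (4c/γ) · sinβ cosφ / [1 − cos(β − φ)]
    = (4·20.9/20.6) · sin69.5°·cos17.9° / [1 − cos(51.6°)]
    = 4.058 · 0.9367·0.9516 / [1 − 0.6211]
    = 4.058 · 0.8913 / 0.3789
    = 9.55 m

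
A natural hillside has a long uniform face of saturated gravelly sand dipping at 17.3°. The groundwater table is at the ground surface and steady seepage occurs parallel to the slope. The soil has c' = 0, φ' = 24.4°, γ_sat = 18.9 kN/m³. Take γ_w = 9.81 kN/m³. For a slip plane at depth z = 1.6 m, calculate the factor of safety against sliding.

With seepage parallel to the slope and the water table at the surface, the effective normal stress on the slip plane uses the buoyant unit weight γ' = γ_sat − γ_w while the driving shear stress uses γ_sat:
FS = [c' + γ' z cos²β tanφ'] / [γ_sat z sinβ cosβ]
(For c' = 0 this reduces to FS = (γ'/γ_sat)·tanφ'/tanβ.)
γ' = 18.9 − 9.81 = 9.09 kN/m³
Numerator = 0.0 + 9.09·1.6·cos²17.3°·tan24.4° = 0.0 + 9.09·1.6·0.9116·0.4536 = 6.014 kPa
Denominator = 18.9·1.6·sin17.3°·cos17.3° = 18.9·1.6·0.2974·0.9548 = 8.586 kPa
FS = 6.014 / 8.586 = 0.700

FS = 0.70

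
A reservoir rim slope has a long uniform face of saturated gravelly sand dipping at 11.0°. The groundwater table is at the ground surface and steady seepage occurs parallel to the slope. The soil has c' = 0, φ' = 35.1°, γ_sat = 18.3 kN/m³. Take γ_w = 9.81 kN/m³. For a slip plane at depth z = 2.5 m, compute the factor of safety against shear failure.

FS = 1.68

With seepage parallel to the slope and the water table at the surface, the effective normal stress on the slip plane uses the buoyant unit weight γ' = γ_sat − γ_w while the driving shear stress uses γ_sat:
FS = [c' + γ' z cos²β tanφ'] / [γ_sat z sinβ cosβ]
(For c' = 0 this reduces to FS = (γ'/γ_sat)·tanφ'/tanβ.)
γ' = 18.3 − 9.81 = 8.49 kN/m³
Numerator = 0.0 + 8.49·2.5·cos²11.0°·tan35.1° = 0.0 + 8.49·2.5·0.9636·0.7028 = 14.374 kPa
Denominator = 18.3·2.5·sin11.0°·cos11.0° = 18.3·2.5·0.1908·0.9816 = 8.569 kPa
FS = 14.374 / 8.569 = 1.677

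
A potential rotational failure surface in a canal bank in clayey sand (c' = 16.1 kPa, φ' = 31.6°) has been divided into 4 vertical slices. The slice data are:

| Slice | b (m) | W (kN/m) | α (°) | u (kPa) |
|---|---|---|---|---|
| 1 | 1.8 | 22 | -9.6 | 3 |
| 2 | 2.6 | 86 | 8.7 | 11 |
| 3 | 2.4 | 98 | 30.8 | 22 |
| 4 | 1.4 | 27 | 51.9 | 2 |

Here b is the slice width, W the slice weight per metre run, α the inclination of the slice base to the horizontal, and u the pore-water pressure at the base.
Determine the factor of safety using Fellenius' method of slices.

Ordinary method of slices: FS = Σ[c'·Δl_i + (W_i cosα_i − u_i·Δl_i)·tanφ'] / Σ W_i sinα_i, with Δl_i = b_i / cosα_i.
Slice 1: Δl = 1.8/cos(-9.6°) = 1.826 m; N'_1 = 22·cos(-9.6°) − 3·1.826 = 16.2; c'Δl = 29.39; W sinα = -3.7
Slice 2: Δl = 2.6/cos8.7° = 2.630 m; N'_2 = 86·cos8.7° − 11·2.630 = 56.1; c'Δl = 42.35; W sinα = 13.0
Slice 3: Δl = 2.4/cos30.8° = 2.794 m; N'_3 = 98·cos30.8° − 22·2.794 = 22.7; c'Δl = 44.98; W sinα = 50.2
Slice 4: Δl = 1.4/cos51.9° = 2.269 m; N'_4 = 27·cos51.9° − 2·2.269 = 12.1; c'Δl = 36.53; W sinα = 21.2
Σc'Δl = 153.3 kN/m; ΣN' = 107.1 kN/m; ΣW sinα = 80.8 kN/m
Resisting = 153.3 + 107.1·tan31.6° = 153.3 + 65.9 = 219.2 kN/m
FS = 219.2 / 80.8 = 2.713

FS = 2.71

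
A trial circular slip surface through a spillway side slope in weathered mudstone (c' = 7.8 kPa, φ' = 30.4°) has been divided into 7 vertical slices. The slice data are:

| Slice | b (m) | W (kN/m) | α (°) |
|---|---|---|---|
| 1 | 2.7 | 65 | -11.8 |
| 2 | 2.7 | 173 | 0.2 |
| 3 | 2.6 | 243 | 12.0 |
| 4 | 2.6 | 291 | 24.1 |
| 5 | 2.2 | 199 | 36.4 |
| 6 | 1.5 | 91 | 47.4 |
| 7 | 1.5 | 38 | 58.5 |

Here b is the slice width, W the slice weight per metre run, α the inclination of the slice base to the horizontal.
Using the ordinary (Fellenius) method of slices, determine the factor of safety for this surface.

FS = 1.93

Ordinary method of slices: FS = Σ[c'·Δl_i + (W_i cosα_i)·tanφ'] / Σ W_i sinα_i, with Δl_i = b_i / cosα_i.
Slice 1: Δl = 2.7/cos(-11.8°) = 2.758 m; N'_1 = 65·cos(-11.8°) = 63.6; c'Δl = 21.51; W sinα = -13.3
Slice 2: Δl = 2.7/cos0.2° = 2.700 m; N'_2 = 173·cos0.2° = 173.0; c'Δl = 21.06; W sinα = 0.6
Slice 3: Δl = 2.6/cos12.0° = 2.658 m; N'_3 = 243·cos12.0° = 237.7; c'Δl = 20.73; W sinα = 50.5
Slice 4: Δl = 2.6/cos24.1° = 2.848 m; N'_4 = 291·cos24.1° = 265.6; c'Δl = 22.22; W sinα = 118.8
Slice 5: Δl = 2.2/cos36.4° = 2.733 m; N'_5 = 199·cos36.4° = 160.2; c'Δl = 21.32; W sinα = 118.1
Slice 6: Δl = 1.5/cos47.4° = 2.216 m; N'_6 = 91·cos47.4° = 61.6; c'Δl = 17.29; W sinα = 67.0
Slice 7: Δl = 1.5/cos58.5° = 2.871 m; N'_7 = 38·cos58.5° = 19.9; c'Δl = 22.39; W sinα = 32.4
Σc'Δl = 146.5 kN/m; ΣN' = 981.6 kN/m; ΣW sinα = 374.1 kN/m
Resisting = 146.5 + 981.6·tan30.4° = 146.5 + 575.9 = 722.4 kN/m
FS = 722.4 / 374.1 = 1.931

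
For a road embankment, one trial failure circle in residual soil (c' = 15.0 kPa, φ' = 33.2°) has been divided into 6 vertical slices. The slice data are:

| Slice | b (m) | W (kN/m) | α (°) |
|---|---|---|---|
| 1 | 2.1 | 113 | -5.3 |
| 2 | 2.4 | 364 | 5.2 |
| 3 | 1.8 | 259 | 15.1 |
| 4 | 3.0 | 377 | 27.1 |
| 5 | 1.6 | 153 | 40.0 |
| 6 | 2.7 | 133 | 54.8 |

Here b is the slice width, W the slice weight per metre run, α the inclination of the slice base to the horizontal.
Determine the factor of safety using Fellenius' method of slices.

FS = 2.28

Ordinary method of slices: FS = Σ[c'·Δl_i + (W_i cosα_i)·tanφ'] / Σ W_i sinα_i, with Δl_i = b_i / cosα_i.
Slice 1: Δl = 2.1/cos(-5.3°) = 2.109 m; N'_1 = 113·cos(-5.3°) = 112.5; c'Δl = 31.64; W sinα = -10.4
Slice 2: Δl = 2.4/cos5.2° = 2.410 m; N'_2 = 364·cos5.2° = 362.5; c'Δl = 36.15; W sinα = 33.0
Slice 3: Δl = 1.8/cos15.1° = 1.864 m; N'_3 = 259·cos15.1° = 250.1; c'Δl = 27.97; W sinα = 67.5
Slice 4: Δl = 3.0/cos27.1° = 3.370 m; N'_4 = 377·cos27.1° = 335.6; c'Δl = 50.55; W sinα = 171.7
Slice 5: Δl = 1.6/cos40.0° = 2.089 m; N'_5 = 153·cos40.0° = 117.2; c'Δl = 31.33; W sinα = 98.3
Slice 6: Δl = 2.7/cos54.8° = 4.684 m; N'_6 = 133·cos54.8° = 76.7; c'Δl = 70.26; W sinα = 108.7
Σc'Δl = 247.9 kN/m; ΣN' = 1254.6 kN/m; ΣW sinα = 468.8 kN/m
Resisting = 247.9 + 1254.6·tan33.2° = 247.9 + 821.0 = 1068.8 kN/m
FS = 1068.8 / 468.8 = 2.280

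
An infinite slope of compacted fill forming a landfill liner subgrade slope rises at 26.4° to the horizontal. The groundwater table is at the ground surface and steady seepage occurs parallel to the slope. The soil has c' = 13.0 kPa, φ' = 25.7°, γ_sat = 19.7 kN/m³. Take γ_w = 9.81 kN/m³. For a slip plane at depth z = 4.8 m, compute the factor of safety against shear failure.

FS = 0.83

With seepage parallel to the slope and the water table at the surface, the effective normal stress on the slip plane uses the buoyant unit weight γ' = γ_sat − γ_w while the driving shear stress uses γ_sat:
FS = [c' + γ' z cos²β tanφ'] / [γ_sat z sinβ cosβ]
γ' = 19.7 − 9.81 = 9.89 kN/m³
Numerator = 13.0 + 9.89·4.8·cos²26.4°·tan25.7° = 13.0 + 9.89·4.8·0.8023·0.4813 = 31.330 kPa
Denominator = 19.7·4.8·sin26.4°·cos26.4° = 19.7·4.8·0.4446·0.8957 = 37.660 kPa
FS = 31.330 / 37.660 = 0.832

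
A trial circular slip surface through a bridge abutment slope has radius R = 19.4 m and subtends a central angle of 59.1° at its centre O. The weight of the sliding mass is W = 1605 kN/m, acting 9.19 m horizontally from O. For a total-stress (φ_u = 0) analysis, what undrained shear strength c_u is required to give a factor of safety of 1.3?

c_u = 49.4 kPa

FS = c_u·L_a·R / (W·d), so c_u = FS·W·d / (L_a·R).
Arc length L_a = R·θ = 19.4·(59.1°·π/180) = 19.4·1.0315 = 20.01 m
c_u = 1.3·1605·9.19 / (20.01·19.4) = 19174.9 / 388.21 = 49.39 kPa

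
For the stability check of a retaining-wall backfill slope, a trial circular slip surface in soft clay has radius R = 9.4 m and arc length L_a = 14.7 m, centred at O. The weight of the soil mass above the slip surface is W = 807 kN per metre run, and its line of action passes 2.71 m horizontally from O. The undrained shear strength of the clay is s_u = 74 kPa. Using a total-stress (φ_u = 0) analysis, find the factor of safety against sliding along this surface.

FS = 4.68

Taking moments about the centre O, the resisting moment is provided by the undrained shear strength acting along the arc:
M_R = s_u·L_a·R = 74·14.70·9.4 = 10225.3 kN·m/m
M_D = W·d = 807·2.71 = 2187.0 kN·m/m
FS = M_R / M_D = 10225.3 / 2187.0 = 4.676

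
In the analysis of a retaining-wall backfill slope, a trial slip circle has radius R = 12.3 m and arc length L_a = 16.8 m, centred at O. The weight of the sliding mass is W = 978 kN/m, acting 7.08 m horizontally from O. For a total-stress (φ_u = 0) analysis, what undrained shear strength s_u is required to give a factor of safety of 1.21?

s_u = 40.5 kPa

FS = s_u·L_a·R / (W·d), so s_u = FS·W·d / (L_a·R).
s_u = 1.21·978·7.08 / (16.80·12.3) = 8378.3 / 206.64 = 40.55 kPa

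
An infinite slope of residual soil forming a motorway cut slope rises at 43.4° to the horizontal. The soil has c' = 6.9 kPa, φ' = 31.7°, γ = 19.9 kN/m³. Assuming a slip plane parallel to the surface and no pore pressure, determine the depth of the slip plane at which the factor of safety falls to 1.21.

z = 1.25 m

Setting FS = 1.21 in FS = [c' + γz cos²β tanφ'] / [γz sinβ cosβ] and solving for z:
z = c' / [γ cosβ (FS·sinβ − cosβ·tanφ')]
  = 6.9 / [19.9·cos43.4°·(1.21·sin43.4° − cos43.4°·tan31.7°)]
  = 6.9 / [19.9·0.7266·(1.21·0.6871 − 0.7266·0.6176)]
  = 6.9 / 5.5324 = 1.247 m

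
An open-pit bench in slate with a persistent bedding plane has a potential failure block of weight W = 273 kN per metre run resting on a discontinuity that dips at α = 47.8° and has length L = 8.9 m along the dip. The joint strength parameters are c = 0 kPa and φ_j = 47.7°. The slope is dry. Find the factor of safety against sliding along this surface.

Resolving the block weight along and normal to the plane and applying the Mohr–Coulomb strength on the joint:
N' = W cosα = 273·cos47.8° = 183.4 kN/m
Driving force T = W sinα = 273·sin47.8° = 202.2 kN/m
Resisting force R = c·L + N'·tanφ_j = 0·8.9 + 183.4·tan47.7° = 0.0 + 201.5 = 201.5 kN/m
FS = R / T = 201.5 / 202.2 = 0.996

FS = 1.00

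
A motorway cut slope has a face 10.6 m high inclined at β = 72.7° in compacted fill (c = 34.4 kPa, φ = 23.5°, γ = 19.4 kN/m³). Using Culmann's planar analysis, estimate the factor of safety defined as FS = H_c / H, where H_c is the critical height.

H_c = (4c/γ) · sinβ cosφ / [1 − cos(β − φ)]
    = (4·34.4/19.4) · sin72.7°·cos23.5° / [1 − cos49.2°]
    = 7.093 · 0.8756 / 0.3466 = 17.92 m
FS = H_c / H = 17.92 / 10.6 = 1.690

FS = 1.69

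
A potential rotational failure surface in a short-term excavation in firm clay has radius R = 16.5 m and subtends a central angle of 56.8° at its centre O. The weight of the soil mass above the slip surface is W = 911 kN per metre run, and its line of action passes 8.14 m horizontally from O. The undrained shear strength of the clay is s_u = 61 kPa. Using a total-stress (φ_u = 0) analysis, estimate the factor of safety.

FS = 2.22

Taking moments about the centre O, the resisting moment is provided by the undrained shear strength acting along the arc:
Arc length L_a = R·θ = 16.5·(56.8°·π/180) = 16.5·0.9913 = 16.36 m
M_R = s_u·L_a·R = 61·16.36·16.5 = 16463.5 kN·m/m
M_D = W·d = 911·8.14 = 7415.5 kN·m/m
FS = M_R / M_D = 16463.5 / 7415.5 = 2.220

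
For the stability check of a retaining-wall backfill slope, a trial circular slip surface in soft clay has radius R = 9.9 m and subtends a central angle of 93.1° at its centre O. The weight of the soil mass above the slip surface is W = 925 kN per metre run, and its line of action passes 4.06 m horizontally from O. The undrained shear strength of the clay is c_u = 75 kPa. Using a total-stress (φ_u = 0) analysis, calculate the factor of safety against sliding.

Taking moments about the centre O, the resisting moment is provided by the undrained shear strength acting along the arc:
Arc length L_a = R·θ = 9.9·(93.1°·π/180) = 9.9·1.6249 = 16.09 m
M_R = c_u·L_a·R = 75·16.09·9.9 = 11944.2 kN·m/m
M_D = W·d = 925·4.06 = 3755.5 kN·m/m
FS = M_R / M_D = 11944.2 / 3755.5 = 3.180

FS = 3.18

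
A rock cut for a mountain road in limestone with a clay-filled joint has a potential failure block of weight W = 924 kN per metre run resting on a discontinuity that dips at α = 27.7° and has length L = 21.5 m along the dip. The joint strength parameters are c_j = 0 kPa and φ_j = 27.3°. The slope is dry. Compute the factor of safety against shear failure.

Resolving the block weight along and normal to the plane and applying the Mohr–Coulomb strength on the joint:
N' = W cosα = 924·cos27.7° = 818.1 kN/m
Driving force T = W sinα = 924·sin27.7° = 429.5 kN/m
Resisting force R = c_j·L + N'·tanφ_j = 0·21.5 + 818.1·tan27.3° = 0.0 + 422.3 = 422.3 kN/m
FS = R / T = 422.3 / 429.5 = 0.983

FS = 0.98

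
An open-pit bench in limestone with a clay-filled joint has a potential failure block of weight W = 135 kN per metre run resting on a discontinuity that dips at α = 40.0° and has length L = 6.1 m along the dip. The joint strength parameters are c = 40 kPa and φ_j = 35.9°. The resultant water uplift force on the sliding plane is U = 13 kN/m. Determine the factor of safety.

FS = 3.57

Resolving the block weight along and normal to the plane and applying the Mohr–Coulomb strength on the joint:
N' = W cosα − U = 135·cos40.0° − 13 = 90.4 kN/m
Driving force T = W sinα = 135·sin40.0° = 86.8 kN/m
Resisting force R = c·L + N'·tanφ_j = 40·6.1 + 90.4·tan35.9° = 244.0 + 65.5 = 309.5 kN/m
FS = R / T = 309.5 / 86.8 = 3.566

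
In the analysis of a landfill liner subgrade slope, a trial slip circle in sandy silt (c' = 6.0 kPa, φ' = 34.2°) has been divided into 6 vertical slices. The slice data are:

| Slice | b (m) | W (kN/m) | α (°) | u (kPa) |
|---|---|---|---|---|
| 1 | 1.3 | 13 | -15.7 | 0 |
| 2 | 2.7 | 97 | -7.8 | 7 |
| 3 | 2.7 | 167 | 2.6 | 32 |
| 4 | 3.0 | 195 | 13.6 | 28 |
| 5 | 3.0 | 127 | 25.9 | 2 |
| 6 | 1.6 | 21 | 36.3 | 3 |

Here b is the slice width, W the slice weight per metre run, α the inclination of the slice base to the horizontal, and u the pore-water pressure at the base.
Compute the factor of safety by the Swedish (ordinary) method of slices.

FS = 3.41

Ordinary method of slices: FS = Σ[c'·Δl_i + (W_i cosα_i − u_i·Δl_i)·tanφ'] / Σ W_i sinα_i, with Δl_i = b_i / cosα_i.
Slice 1: Δl = 1.3/cos(-15.7°) = 1.350 m; N'_1 = 13·cos(-15.7°) − 0·1.350 = 12.5; c'Δl = 8.10; W sinα = -3.5
Slice 2: Δl = 2.7/cos(-7.8°) = 2.725 m; N'_2 = 97·cos(-7.8°) − 7·2.725 = 77.0; c'Δl = 16.35; W sinα = -13.2
Slice 3: Δl = 2.7/cos2.6° = 2.703 m; N'_3 = 167·cos2.6° − 32·2.703 = 80.3; c'Δl = 16.22; W sinα = 7.6
Slice 4: Δl = 3.0/cos13.6° = 3.087 m; N'_4 = 195·cos13.6° − 28·3.087 = 103.1; c'Δl = 18.52; W sinα = 45.9
Slice 5: Δl = 3.0/cos25.9° = 3.335 m; N'_5 = 127·cos25.9° − 2·3.335 = 107.6; c'Δl = 20.01; W sinα = 55.5
Slice 6: Δl = 1.6/cos36.3° = 1.985 m; N'_6 = 21·cos36.3° − 3·1.985 = 11.0; c'Δl = 11.91; W sinα = 12.4
Σc'Δl = 91.1 kN/m; ΣN' = 391.5 kN/m; ΣW sinα = 104.7 kN/m
Resisting = 91.1 + 391.5·tan34.2° = 91.1 + 266.1 = 357.2 kN/m
FS = 357.2 / 104.7 = 3.413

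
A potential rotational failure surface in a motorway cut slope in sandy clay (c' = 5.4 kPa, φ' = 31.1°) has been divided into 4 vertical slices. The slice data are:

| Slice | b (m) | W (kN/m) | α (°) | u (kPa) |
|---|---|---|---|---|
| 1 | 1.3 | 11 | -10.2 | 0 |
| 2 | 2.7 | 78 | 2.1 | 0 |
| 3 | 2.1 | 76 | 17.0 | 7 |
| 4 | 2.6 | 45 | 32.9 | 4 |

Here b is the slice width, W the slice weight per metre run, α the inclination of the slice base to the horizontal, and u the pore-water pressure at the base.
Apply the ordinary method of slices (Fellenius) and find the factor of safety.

Ordinary method of slices: FS = Σ[c'·Δl_i + (W_i cosα_i − u_i·Δl_i)·tanφ'] / Σ W_i sinα_i, with Δl_i = b_i / cosα_i.
Slice 1: Δl = 1.3/cos(-10.2°) = 1.321 m; N'_1 = 11·cos(-10.2°) − 0·1.321 = 10.8; c'Δl = 7.13; W sinα = -1.9
Slice 2: Δl = 2.7/cos2.1° = 2.702 m; N'_2 = 78·cos2.1° − 0·2.702 = 77.9; c'Δl = 14.59; W sinα = 2.9
Slice 3: Δl = 2.1/cos17.0° = 2.196 m; N'_3 = 76·cos17.0° − 7·2.196 = 57.3; c'Δl = 11.86; W sinα = 22.2
Slice 4: Δl = 2.6/cos32.9° = 3.097 m; N'_4 = 45·cos32.9° − 4·3.097 = 25.4; c'Δl = 16.72; W sinα = 24.4
Σc'Δl = 50.3 kN/m; ΣN' = 171.5 kN/m; ΣW sinα = 47.6 kN/m
Resisting = 50.3 + 171.5·tan31.1° = 50.3 + 103.4 = 153.7 kN/m
FS = 153.7 / 47.6 = 3.232

FS = 3.23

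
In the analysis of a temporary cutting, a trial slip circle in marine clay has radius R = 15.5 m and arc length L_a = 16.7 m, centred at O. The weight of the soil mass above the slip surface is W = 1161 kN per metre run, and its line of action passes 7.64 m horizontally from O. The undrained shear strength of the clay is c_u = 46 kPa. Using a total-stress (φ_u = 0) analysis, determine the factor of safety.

FS = 1.34

Taking moments about the centre O, the resisting moment is provided by the undrained shear strength acting along the arc:
M_R = c_u·L_a·R = 46·16.70·15.5 = 11907.1 kN·m/m
M_D = W·d = 1161·7.64 = 8870.0 kN·m/m
FS = M_R / M_D = 11907.1 / 8870.0 = 1.342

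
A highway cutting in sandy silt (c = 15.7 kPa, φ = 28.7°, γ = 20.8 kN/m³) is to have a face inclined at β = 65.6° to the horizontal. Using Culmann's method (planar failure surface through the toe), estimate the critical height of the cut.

H_c = 12.04 m

Culmann's analysis gives the critical failure plane at α_cr = (β + φ)/2 = (65.6 + 28.7)/2 = 47.1°, and the critical height
H_c = (4c/γ) · sinβ cosφ / [1 − cos(β − φ)]
    = (4·15.7/20.8) · sin65.6°·cos28.7° / [1 − cos(36.9°)]
    = 3.019 · 0.9107·0.8771 / [1 − 0.7997]
    = 3.019 · 0.7988 / 0.2003
    = 12.04 m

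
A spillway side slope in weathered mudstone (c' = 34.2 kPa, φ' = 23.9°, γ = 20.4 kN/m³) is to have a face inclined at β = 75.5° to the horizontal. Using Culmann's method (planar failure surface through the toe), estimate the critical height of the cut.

H_c = 15.67 m

Culmann's analysis gives the critical failure plane at α_cr = (β + φ')/2 = (75.5 + 23.9)/2 = 49.7°, and the critical height
H_c = (4c'/γ) · sinβ cosφ' / [1 − cos(β − φ')]
    = (4·34.2/20.4) · sin75.5°·cos23.9° / [1 − cos(51.6°)]
    = 6.706 · 0.9681·0.9143 / [1 − 0.6211]
    = 6.706 · 0.8851 / 0.3789
    = 15.67 m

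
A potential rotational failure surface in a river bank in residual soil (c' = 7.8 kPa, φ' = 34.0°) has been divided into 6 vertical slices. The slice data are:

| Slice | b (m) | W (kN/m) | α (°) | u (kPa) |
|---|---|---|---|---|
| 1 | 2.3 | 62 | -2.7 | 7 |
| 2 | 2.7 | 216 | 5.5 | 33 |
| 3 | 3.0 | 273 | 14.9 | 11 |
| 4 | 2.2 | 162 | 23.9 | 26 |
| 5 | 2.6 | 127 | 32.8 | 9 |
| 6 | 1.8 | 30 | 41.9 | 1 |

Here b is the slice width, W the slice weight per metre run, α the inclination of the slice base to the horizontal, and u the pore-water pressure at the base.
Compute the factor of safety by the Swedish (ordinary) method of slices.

FS = 2.14

Ordinary method of slices: FS = Σ[c'·Δl_i + (W_i cosα_i − u_i·Δl_i)·tanφ'] / Σ W_i sinα_i, with Δl_i = b_i / cosα_i.
Slice 1: Δl = 2.3/cos(-2.7°) = 2.303 m; N'_1 = 62·cos(-2.7°) − 7·2.303 = 45.8; c'Δl = 17.96; W sinα = -2.9
Slice 2: Δl = 2.7/cos5.5° = 2.712 m; N'_2 = 216·cos5.5° − 33·2.712 = 125.5; c'Δl = 21.16; W sinα = 20.7
Slice 3: Δl = 3.0/cos14.9° = 3.104 m; N'_3 = 273·cos14.9° − 11·3.104 = 229.7; c'Δl = 24.21; W sinα = 70.2
Slice 4: Δl = 2.2/cos23.9° = 2.406 m; N'_4 = 162·cos23.9° − 26·2.406 = 85.5; c'Δl = 18.77; W sinα = 65.6
Slice 5: Δl = 2.6/cos32.8° = 3.093 m; N'_5 = 127·cos32.8° − 9·3.093 = 78.9; c'Δl = 24.13; W sinα = 68.8
Slice 6: Δl = 1.8/cos41.9° = 2.418 m; N'_6 = 30·cos41.9° − 1·2.418 = 19.9; c'Δl = 18.86; W sinα = 20.0
Σc'Δl = 125.1 kN/m; ΣN' = 585.3 kN/m; ΣW sinα = 242.4 kN/m
Resisting = 125.1 + 585.3·tan34.0° = 125.1 + 394.8 = 519.9 kN/m
FS = 519.9 / 242.4 = 2.144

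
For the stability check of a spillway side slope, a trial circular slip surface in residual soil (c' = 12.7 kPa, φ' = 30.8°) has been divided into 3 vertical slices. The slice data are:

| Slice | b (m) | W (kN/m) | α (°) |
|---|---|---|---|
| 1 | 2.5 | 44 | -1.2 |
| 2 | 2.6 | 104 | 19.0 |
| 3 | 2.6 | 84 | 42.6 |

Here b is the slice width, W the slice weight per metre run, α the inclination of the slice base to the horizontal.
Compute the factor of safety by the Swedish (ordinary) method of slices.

Ordinary method of slices: FS = Σ[c'·Δl_i + (W_i cosα_i)·tanφ'] / Σ W_i sinα_i, with Δl_i = b_i / cosα_i.
Slice 1: Δl = 2.5/cos(-1.2°) = 2.501 m; N'_1 = 44·cos(-1.2°) = 44.0; c'Δl = 31.76; W sinα = -0.9
Slice 2: Δl = 2.6/cos19.0° = 2.750 m; N'_2 = 104·cos19.0° = 98.3; c'Δl = 34.92; W sinα = 33.9
Slice 3: Δl = 2.6/cos42.6° = 3.532 m; N'_3 = 84·cos42.6° = 61.8; c'Δl = 44.86; W sinα = 56.9
Σc'Δl = 111.5 kN/m; ΣN' = 204.2 kN/m; ΣW sinα = 89.8 kN/m
Resisting = 111.5 + 204.2·tan30.8° = 111.5 + 121.7 = 233.2 kN/m
FS = 233.2 / 89.8 = 2.597

FS = 2.60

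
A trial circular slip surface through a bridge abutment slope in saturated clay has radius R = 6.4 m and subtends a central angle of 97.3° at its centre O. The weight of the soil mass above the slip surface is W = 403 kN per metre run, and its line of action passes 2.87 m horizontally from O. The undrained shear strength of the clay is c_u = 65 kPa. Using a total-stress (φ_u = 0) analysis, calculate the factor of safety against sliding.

Taking moments about the centre O, the resisting moment is provided by the undrained shear strength acting along the arc:
Arc length L_a = R·θ = 6.4·(97.3°·π/180) = 6.4·1.6982 = 10.87 m
M_R = c_u·L_a·R = 65·10.87·6.4 = 4521.3 kN·m/m
M_D = W·d = 403·2.87 = 1156.6 kN·m/m
FS = M_R / M_D = 4521.3 / 1156.6 = 3.909

FS = 3.91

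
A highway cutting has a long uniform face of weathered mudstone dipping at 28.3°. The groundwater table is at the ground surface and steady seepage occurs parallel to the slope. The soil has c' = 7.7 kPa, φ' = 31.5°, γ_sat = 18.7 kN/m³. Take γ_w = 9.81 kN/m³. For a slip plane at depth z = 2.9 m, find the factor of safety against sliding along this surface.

FS = 0.88

With seepage parallel to the slope and the water table at the surface, the effective normal stress on the slip plane uses the buoyant unit weight γ' = γ_sat − γ_w while the driving shear stress uses γ_sat:
FS = [c' + γ' z cos²β tanφ'] / [γ_sat z sinβ cosβ]
γ' = 18.7 − 9.81 = 8.89 kN/m³
Numerator = 7.7 + 8.89·2.9·cos²28.3°·tan31.5° = 7.7 + 8.89·2.9·0.7752·0.6128 = 19.948 kPa
Denominator = 18.7·2.9·sin28.3°·cos28.3° = 18.7·2.9·0.4741·0.8805 = 22.637 kPa
FS = 19.948 / 22.637 = 0.881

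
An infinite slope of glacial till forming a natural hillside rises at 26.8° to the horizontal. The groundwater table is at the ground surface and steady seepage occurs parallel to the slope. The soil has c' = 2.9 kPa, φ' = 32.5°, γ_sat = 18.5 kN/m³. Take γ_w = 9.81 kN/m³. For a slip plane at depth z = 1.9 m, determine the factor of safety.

FS = 0.80

With seepage parallel to the slope and the water table at the surface, the effective normal stress on the slip plane uses the buoyant unit weight γ' = γ_sat − γ_w while the driving shear stress uses γ_sat:
FS = [c' + γ' z cos²β tanφ'] / [γ_sat z sinβ cosβ]
γ' = 18.5 − 9.81 = 8.69 kN/m³
Numerator = 2.9 + 8.69·1.9·cos²26.8°·tan32.5° = 2.9 + 8.69·1.9·0.7967·0.6371 = 11.280 kPa
Denominator = 18.5·1.9·sin26.8°·cos26.8° = 18.5·1.9·0.4509·0.8926 = 14.146 kPa
FS = 11.280 / 14.146 = 0.797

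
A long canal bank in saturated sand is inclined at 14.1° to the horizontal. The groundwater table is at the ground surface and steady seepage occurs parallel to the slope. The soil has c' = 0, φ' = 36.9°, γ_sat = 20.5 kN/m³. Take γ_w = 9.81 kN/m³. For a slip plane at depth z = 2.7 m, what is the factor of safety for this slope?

FS = 1.56

With seepage parallel to the slope and the water table at the surface, the effective normal stress on the slip plane uses the buoyant unit weight γ' = γ_sat − γ_w while the driving shear stress uses γ_sat:
FS = [c' + γ' z cos²β tanφ'] / [γ_sat z sinβ cosβ]
(For c' = 0 this reduces to FS = (γ'/γ_sat)·tanφ'/tanβ.)
γ' = 20.5 − 9.81 = 10.69 kN/m³
Numerator = 0.0 + 10.69·2.7·cos²14.1°·tan36.9° = 0.0 + 10.69·2.7·0.9407·0.7508 = 20.385 kPa
Denominator = 20.5·2.7·sin14.1°·cos14.1° = 20.5·2.7·0.2436·0.9699 = 13.078 kPa
FS = 20.385 / 13.078 = 1.559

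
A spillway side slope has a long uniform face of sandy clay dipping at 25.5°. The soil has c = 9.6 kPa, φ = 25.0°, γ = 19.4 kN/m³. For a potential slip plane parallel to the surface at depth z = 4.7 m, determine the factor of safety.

For an infinite slope with a slip plane parallel to the surface (no pore pressure): FS = [c + γz cos²β tanφ] / [γz sinβ cosβ].
γz = 19.4·4.7 = 91.18 kN/m²
Numerator = 9.6 + 91.18·cos²25.5°·tan25.0° = 9.6 + 91.18·0.8147·0.4663 = 44.238 kPa
Denominator = 91.18·sin25.5°·cos25.5° = 91.18·0.4305·0.9026 = 35.430 kPa
FS = 44.238 / 35.430 = 1.249

FS = 1.25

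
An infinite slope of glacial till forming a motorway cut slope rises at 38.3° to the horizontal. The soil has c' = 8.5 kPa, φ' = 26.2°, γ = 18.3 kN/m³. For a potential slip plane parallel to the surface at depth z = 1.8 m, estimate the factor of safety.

FS = 1.15

For an infinite slope with a slip plane parallel to the surface (no pore pressure): FS = [c' + γz cos²β tanφ'] / [γz sinβ cosβ].
γz = 18.3·1.8 = 32.94 kN/m²
Numerator = 8.5 + 32.94·cos²38.3°·tan26.2° = 8.5 + 32.94·0.6159·0.4921 = 18.482 kPa
Denominator = 32.94·sin38.3°·cos38.3° = 32.94·0.6198·0.7848 = 16.022 kPa
FS = 18.482 / 16.022 = 1.154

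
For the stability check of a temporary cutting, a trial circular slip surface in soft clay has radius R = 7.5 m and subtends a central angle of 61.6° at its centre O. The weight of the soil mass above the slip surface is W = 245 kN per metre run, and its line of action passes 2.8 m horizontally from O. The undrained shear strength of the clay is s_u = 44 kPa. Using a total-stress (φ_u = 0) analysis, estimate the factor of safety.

FS = 3.88

Taking moments about the centre O, the resisting moment is provided by the undrained shear strength acting along the arc:
Arc length L_a = R·θ = 7.5·(61.6°·π/180) = 7.5·1.0751 = 8.06 m
M_R = s_u·L_a·R = 44·8.06·7.5 = 2660.9 kN·m/m
M_D = W·d = 245·2.8 = 686.0 kN·m/m
FS = M_R / M_D = 2660.9 / 686.0 = 3.879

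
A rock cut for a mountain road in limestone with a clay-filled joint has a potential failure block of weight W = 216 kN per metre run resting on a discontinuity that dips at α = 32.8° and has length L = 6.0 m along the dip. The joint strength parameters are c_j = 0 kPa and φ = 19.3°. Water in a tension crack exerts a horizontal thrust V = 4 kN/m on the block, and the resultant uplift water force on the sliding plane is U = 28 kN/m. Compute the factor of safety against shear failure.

Resolving the block weight along and normal to the plane and applying the Mohr–Coulomb strength on the joint:
N' = W cosα − U − V sinα = 216·cos32.8° − 28 − 4·sin32.8° = 151.4 kN/m
Driving force T = W sinα + V cosα = 216·sin32.8° + 4·cos32.8° = 120.4 kN/m
Resisting force R = c_j·L + N'·tanφ = 0·6.0 + 151.4·tan19.3° = 0.0 + 53.0 = 53.0 kN/m
FS = R / T = 53.0 / 120.4 = 0.440

FS = 0.44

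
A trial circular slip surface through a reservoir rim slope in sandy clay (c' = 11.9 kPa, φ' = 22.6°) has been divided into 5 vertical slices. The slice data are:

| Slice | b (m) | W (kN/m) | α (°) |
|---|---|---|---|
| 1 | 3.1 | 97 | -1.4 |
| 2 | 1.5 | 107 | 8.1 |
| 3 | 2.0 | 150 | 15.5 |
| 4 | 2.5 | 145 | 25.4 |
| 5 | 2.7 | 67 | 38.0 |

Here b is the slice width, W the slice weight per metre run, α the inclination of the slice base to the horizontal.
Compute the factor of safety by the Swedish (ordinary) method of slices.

Ordinary method of slices: FS = Σ[c'·Δl_i + (W_i cosα_i)·tanφ'] / Σ W_i sinα_i, with Δl_i = b_i / cosα_i.
Slice 1: Δl = 3.1/cos(-1.4°) = 3.101 m; N'_1 = 97·cos(-1.4°) = 97.0; c'Δl = 36.90; W sinα = -2.4
Slice 2: Δl = 1.5/cos8.1° = 1.515 m; N'_2 = 107·cos8.1° = 105.9; c'Δl = 18.03; W sinα = 15.1
Slice 3: Δl = 2.0/cos15.5° = 2.075 m; N'_3 = 150·cos15.5° = 144.5; c'Δl = 24.70; W sinα = 40.1
Slice 4: Δl = 2.5/cos25.4° = 2.768 m; N'_4 = 145·cos25.4° = 131.0; c'Δl = 32.93; W sinα = 62.2
Slice 5: Δl = 2.7/cos38.0° = 3.426 m; N'_5 = 67·cos38.0° = 52.8; c'Δl = 40.77; W sinα = 41.2
Σc'Δl = 153.3 kN/m; ΣN' = 531.2 kN/m; ΣW sinα = 156.2 kN/m
Resisting = 153.3 + 531.2·tan22.6° = 153.3 + 221.1 = 374.5 kN/m
FS = 374.5 / 156.2 = 2.397

FS = 2.40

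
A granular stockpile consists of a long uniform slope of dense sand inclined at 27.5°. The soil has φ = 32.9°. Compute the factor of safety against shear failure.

FS = 1.24

For a dry cohesionless infinite slope the factor of safety is FS = tanφ / tanβ.
FS = tan32.9° / tan27.5° = 0.6469 / 0.5206 = 1.243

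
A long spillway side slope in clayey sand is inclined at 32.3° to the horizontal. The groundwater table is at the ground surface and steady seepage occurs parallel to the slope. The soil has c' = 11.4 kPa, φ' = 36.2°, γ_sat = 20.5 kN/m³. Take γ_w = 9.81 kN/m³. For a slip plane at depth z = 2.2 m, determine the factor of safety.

With seepage parallel to the slope and the water table at the surface, the effective normal stress on the slip plane uses the buoyant unit weight γ' = γ_sat − γ_w while the driving shear stress uses γ_sat:
FS = [c' + γ' z cos²β tanφ'] / [γ_sat z sinβ cosβ]
γ' = 20.5 − 9.81 = 10.69 kN/m³
Numerator = 11.4 + 10.69·2.2·cos²32.3°·tan36.2° = 11.4 + 10.69·2.2·0.7145·0.7319 = 23.698 kPa
Denominator = 20.5·2.2·sin32.3°·cos32.3° = 20.5·2.2·0.5344·0.8453 = 20.370 kPa
FS = 23.698 / 20.370 = 1.163

FS = 1.16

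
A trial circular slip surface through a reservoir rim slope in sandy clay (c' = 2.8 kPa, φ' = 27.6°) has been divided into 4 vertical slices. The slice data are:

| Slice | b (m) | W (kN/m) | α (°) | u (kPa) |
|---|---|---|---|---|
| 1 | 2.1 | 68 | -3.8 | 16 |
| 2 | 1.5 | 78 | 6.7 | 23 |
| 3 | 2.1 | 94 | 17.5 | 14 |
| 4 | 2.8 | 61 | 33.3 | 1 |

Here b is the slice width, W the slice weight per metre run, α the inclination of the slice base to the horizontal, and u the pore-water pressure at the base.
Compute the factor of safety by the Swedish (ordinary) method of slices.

Ordinary method of slices: FS = Σ[c'·Δl_i + (W_i cosα_i − u_i·Δl_i)·tanφ'] / Σ W_i sinα_i, with Δl_i = b_i / cosα_i.
Slice 1: Δl = 2.1/cos(-3.8°) = 2.105 m; N'_1 = 68·cos(-3.8°) − 16·2.105 = 34.2; c'Δl = 5.89; W sinα = -4.5
Slice 2: Δl = 1.5/cos6.7° = 1.510 m; N'_2 = 78·cos6.7° − 23·1.510 = 42.7; c'Δl = 4.23; W sinα = 9.1
Slice 3: Δl = 2.1/cos17.5° = 2.202 m; N'_3 = 94·cos17.5° − 14·2.202 = 58.8; c'Δl = 6.17; W sinα = 28.3
Slice 4: Δl = 2.8/cos33.3° = 3.350 m; N'_4 = 61·cos33.3° − 1·3.350 = 47.6; c'Δl = 9.38; W sinα = 33.5
Σc'Δl = 25.7 kN/m; ΣN' = 183.4 kN/m; ΣW sinα = 66.4 kN/m
Resisting = 25.7 + 183.4·tan27.6° = 25.7 + 95.9 = 121.5 kN/m
FS = 121.5 / 66.4 = 1.832

FS = 1.83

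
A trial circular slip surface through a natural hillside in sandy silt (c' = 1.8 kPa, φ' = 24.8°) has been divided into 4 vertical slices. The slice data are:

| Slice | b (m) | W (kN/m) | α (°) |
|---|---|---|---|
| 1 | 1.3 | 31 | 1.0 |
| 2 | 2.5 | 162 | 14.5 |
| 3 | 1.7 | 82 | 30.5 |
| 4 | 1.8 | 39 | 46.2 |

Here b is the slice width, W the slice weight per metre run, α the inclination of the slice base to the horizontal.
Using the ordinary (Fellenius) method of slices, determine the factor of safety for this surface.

Ordinary method of slices: FS = Σ[c'·Δl_i + (W_i cosα_i)·tanφ'] / Σ W_i sinα_i, with Δl_i = b_i / cosα_i.
Slice 1: Δl = 1.3/cos1.0° = 1.300 m; N'_1 = 31·cos1.0° = 31.0; c'Δl = 2.34; W sinα = 0.5
Slice 2: Δl = 2.5/cos14.5° = 2.582 m; N'_2 = 162·cos14.5° = 156.8; c'Δl = 4.65; W sinα = 40.6
Slice 3: Δl = 1.7/cos30.5° = 1.973 m; N'_3 = 82·cos30.5° = 70.7; c'Δl = 3.55; W sinα = 41.6
Slice 4: Δl = 1.8/cos46.2° = 2.601 m; N'_4 = 39·cos46.2° = 27.0; c'Δl = 4.68; W sinα = 28.1
Σc'Δl = 15.2 kN/m; ΣN' = 285.5 kN/m; ΣW sinα = 110.9 kN/m
Resisting = 15.2 + 285.5·tan24.8° = 15.2 + 131.9 = 147.1 kN/m
FS = 147.1 / 110.9 = 1.327

FS = 1.33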